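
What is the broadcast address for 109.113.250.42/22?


Network: 109.113.248.0/22
Host bits = 10
Set all host bits to 1:
Broadcast: 109.113.251.255


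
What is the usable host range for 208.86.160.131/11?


Network: 208.64.0.0
Broadcast: 208.95.255.255
First usable = network + 1
Last usable = broadcast - 1
Range: 208.64.0.1 to 208.95.255.254


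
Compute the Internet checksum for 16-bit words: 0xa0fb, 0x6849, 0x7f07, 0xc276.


Sum all words (with carry folding):
+ 0xa0fb = 0xa0fb
+ 0x6849 = 0x0945
+ 0x7f07 = 0x884c
+ 0xc276 = 0x4ac3
One's complement: ~0x4ac3
Checksum = 0xb53c


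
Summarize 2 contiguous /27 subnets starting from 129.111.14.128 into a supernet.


Original prefix: /27
Number of subnets: 2 = 2^1
New prefix = 27 - 1 = 26
Supernet: 129.111.14.128/26


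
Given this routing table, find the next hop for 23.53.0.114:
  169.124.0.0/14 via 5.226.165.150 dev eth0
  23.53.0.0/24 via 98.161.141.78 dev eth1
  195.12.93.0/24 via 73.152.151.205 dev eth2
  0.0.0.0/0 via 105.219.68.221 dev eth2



Longest prefix match for 23.53.0.114:
  /14 169.124.0.0: no
  /24 23.53.0.0: MATCH
  /24 195.12.93.0: no
  /0 0.0.0.0: MATCH
Selected: next-hop 98.161.141.78 via eth1 (matched /24)


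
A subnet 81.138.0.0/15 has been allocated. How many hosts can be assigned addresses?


Host bits = 32 - 15 = 17
Total addresses = 2^17 = 131072
Usable = total - 2 (network and broadcast)
Usable hosts: 131070


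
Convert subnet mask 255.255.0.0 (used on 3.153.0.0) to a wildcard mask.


Subnet mask: 255.255.0.0
Wildcard = 255.255.255.255 - subnet mask
255 - 255 = 0
255 - 255 = 0
255 - 0 = 255
255 - 0 = 255
Wildcard: 0.0.255.255


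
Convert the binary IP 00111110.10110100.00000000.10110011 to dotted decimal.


00111110 = 62
10110100 = 180
00000000 = 0
10110011 = 179
IP: 62.180.0.179


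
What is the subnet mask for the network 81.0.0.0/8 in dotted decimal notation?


/8 means 8 network bits, 24 host bits
Binary: 11111111000000000000000000000000
Mask: 255.0.0.0


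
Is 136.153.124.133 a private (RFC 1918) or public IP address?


RFC 1918 private ranges:
  10.0.0.0/8 (10.0.0.0 - 10.255.255.255)
  172.16.0.0/12 (172.16.0.0 - 172.31.255.255)
  192.168.0.0/16 (192.168.0.0 - 192.168.255.255)
Public (not in any RFC 1918 range)


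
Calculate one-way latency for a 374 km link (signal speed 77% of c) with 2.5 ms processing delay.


Speed = 0.77 * 3e5 km/s = 231000 km/s
Propagation delay = 374 / 231000 = 0.0016 s = 1.619 ms
Processing delay = 2.5 ms
Total one-way latency = 4.119 ms


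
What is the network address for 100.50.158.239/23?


IP:   01100100.00110010.10011110.11101111
Mask: 11111111.11111111.11111110.00000000
AND operation:
Net:  01100100.00110010.10011110.00000000
Network: 100.50.158.0/23


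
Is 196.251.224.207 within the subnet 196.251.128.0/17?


Subnet network: 196.251.128.0
Test IP AND mask: 196.251.128.0
Yes, 196.251.224.207 is in 196.251.128.0/17


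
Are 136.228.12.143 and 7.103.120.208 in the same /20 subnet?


Mask: 255.255.240.0
136.228.12.143 AND mask = 136.228.0.0
7.103.120.208 AND mask = 7.103.112.0
No, different subnets (136.228.0.0 vs 7.103.112.0)


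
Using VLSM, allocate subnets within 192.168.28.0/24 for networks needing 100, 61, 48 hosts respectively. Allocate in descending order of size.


100 hosts -> /25 (126 usable): 192.168.28.0/25
61 hosts -> /26 (62 usable): 192.168.28.128/26
48 hosts -> /26 (62 usable): 192.168.28.192/26
Allocation: 192.168.28.0/25 (100 hosts, 126 usable); 192.168.28.128/26 (61 hosts, 62 usable); 192.168.28.192/26 (48 hosts, 62 usable)


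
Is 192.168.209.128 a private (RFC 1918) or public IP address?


RFC 1918 private ranges:
  10.0.0.0/8 (10.0.0.0 - 10.255.255.255)
  172.16.0.0/12 (172.16.0.0 - 172.31.255.255)
  192.168.0.0/16 (192.168.0.0 - 192.168.255.255)
Private (in 192.168.0.0/16)


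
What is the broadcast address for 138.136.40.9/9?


Network: 138.128.0.0/9
Host bits = 23
Set all host bits to 1:
Broadcast: 138.255.255.255


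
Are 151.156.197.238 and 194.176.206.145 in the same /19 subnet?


Mask: 255.255.224.0
151.156.197.238 AND mask = 151.156.192.0
194.176.206.145 AND mask = 194.176.192.0
No, different subnets (151.156.192.0 vs 194.176.192.0)


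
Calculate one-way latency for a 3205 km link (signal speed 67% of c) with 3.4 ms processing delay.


Speed = 0.67 * 3e5 km/s = 201000 km/s
Propagation delay = 3205 / 201000 = 0.0159 s = 15.9453 ms
Processing delay = 3.4 ms
Total one-way latency = 19.3453 ms


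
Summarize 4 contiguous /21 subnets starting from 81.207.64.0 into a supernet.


Original prefix: /21
Number of subnets: 4 = 2^2
New prefix = 21 - 2 = 19
Supernet: 81.207.64.0/19


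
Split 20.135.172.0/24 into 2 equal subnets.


New prefix = 24 + 1 = 25
Each subnet has 128 addresses
  20.135.172.0/25
  20.135.172.128/25
Subnets: 20.135.172.0/25, 20.135.172.128/25


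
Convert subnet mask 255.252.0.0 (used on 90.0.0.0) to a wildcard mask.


Subnet mask: 255.252.0.0
Wildcard = 255.255.255.255 - subnet mask
255 - 255 = 0
255 - 252 = 3
255 - 0 = 255
255 - 0 = 255
Wildcard: 0.3.255.255


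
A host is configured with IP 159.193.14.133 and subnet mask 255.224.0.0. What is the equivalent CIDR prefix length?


Binary: 11111111.11100000.00000000.00000000
Count leading 1s
Prefix: /11


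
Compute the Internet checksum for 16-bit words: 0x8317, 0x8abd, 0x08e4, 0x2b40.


Sum all words (with carry folding):
+ 0x8317 = 0x8317
+ 0x8abd = 0x0dd5
+ 0x08e4 = 0x16b9
+ 0x2b40 = 0x41f9
One's complement: ~0x41f9
Checksum = 0xbe06


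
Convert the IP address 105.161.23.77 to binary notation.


105 = 01101001
161 = 10100001
23 = 00010111
77 = 01001101
Binary: 01101001.10100001.00010111.01001101


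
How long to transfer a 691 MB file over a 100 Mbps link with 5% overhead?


Effective throughput = 100 * (1 - 5/100) = 95 Mbps
File size in Mb = 691 * 8 = 5528 Mb
Time = 5528 / 95
Time = 58.1895 seconds


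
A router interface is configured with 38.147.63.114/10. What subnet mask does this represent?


/10 means 10 network bits, 22 host bits
Binary: 11111111110000000000000000000000
Mask: 255.192.0.0


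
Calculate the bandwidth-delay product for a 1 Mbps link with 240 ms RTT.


BDP = bandwidth * RTT
= 1 Mbps * 240 ms
= 1 * 1e6 * 240 / 1000 bits
= 240000 bits
= 30000 bytes
= 29.2969 KB
BDP = 240000 bits (30000 bytes)


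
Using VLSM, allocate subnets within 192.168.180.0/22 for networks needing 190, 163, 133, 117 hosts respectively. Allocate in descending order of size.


190 hosts -> /24 (254 usable): 192.168.180.0/24
163 hosts -> /24 (254 usable): 192.168.181.0/24
133 hosts -> /24 (254 usable): 192.168.182.0/24
117 hosts -> /25 (126 usable): 192.168.183.0/25
Allocation: 192.168.180.0/24 (190 hosts, 254 usable); 192.168.181.0/24 (163 hosts, 254 usable); 192.168.182.0/24 (133 hosts, 254 usable); 192.168.183.0/25 (117 hosts, 126 usable)


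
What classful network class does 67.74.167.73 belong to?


First octet: 67
Binary: 01000011
0xxxxxxx -> Class A (1-126)
Class A, default mask 255.0.0.0 (/8)


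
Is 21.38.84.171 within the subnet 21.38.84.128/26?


Subnet network: 21.38.84.128
Test IP AND mask: 21.38.84.128
Yes, 21.38.84.171 is in 21.38.84.128/26


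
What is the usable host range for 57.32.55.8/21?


Network: 57.32.48.0
Broadcast: 57.32.55.255
First usable = network + 1
Last usable = broadcast - 1
Range: 57.32.48.1 to 57.32.55.254


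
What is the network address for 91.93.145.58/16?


IP:   01011011.01011101.10010001.00111010
Mask: 11111111.11111111.00000000.00000000
AND operation:
Net:  01011011.01011101.00000000.00000000
Network: 91.93.0.0/16


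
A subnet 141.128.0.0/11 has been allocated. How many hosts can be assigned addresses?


Host bits = 32 - 11 = 21
Total addresses = 2^21 = 2097152
Usable = total - 2 (network and broadcast)
Usable hosts: 2097150


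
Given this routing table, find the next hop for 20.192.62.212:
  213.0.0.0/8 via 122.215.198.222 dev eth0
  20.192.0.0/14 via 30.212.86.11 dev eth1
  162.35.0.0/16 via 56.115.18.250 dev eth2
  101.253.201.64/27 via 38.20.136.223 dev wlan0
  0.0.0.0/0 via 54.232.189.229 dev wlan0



Longest prefix match for 20.192.62.212:
  /8 213.0.0.0: no
  /14 20.192.0.0: MATCH
  /16 162.35.0.0: no
  /27 101.253.201.64: no
  /0 0.0.0.0: MATCH
Selected: next-hop 30.212.86.11 via eth1 (matched /14)


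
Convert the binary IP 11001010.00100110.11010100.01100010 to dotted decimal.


11001010 = 202
00100110 = 38
11010100 = 212
01100010 = 98
IP: 202.38.212.98


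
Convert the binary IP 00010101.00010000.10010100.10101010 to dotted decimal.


00010101 = 21
00010000 = 16
10010100 = 148
10101010 = 170
IP: 21.16.148.170


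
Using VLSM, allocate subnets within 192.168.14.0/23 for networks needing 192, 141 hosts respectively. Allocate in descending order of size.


192 hosts -> /24 (254 usable): 192.168.14.0/24
141 hosts -> /24 (254 usable): 192.168.15.0/24
Allocation: 192.168.14.0/24 (192 hosts, 254 usable); 192.168.15.0/24 (141 hosts, 254 usable)


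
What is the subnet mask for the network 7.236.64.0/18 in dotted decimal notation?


/18 means 18 network bits, 14 host bits
Binary: 11111111111111111100000000000000
Mask: 255.255.192.0


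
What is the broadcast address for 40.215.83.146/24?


Network: 40.215.83.0/24
Host bits = 8
Set all host bits to 1:
Broadcast: 40.215.83.255


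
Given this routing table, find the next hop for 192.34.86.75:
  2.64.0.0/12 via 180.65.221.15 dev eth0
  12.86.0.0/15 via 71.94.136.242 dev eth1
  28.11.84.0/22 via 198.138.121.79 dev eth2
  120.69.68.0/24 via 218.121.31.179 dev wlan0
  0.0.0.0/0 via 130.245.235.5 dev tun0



Longest prefix match for 192.34.86.75:
  /12 2.64.0.0: no
  /15 12.86.0.0: no
  /22 28.11.84.0: no
  /24 120.69.68.0: no
  /0 0.0.0.0: MATCH
Selected: next-hop 130.245.235.5 via tun0 (matched /0)


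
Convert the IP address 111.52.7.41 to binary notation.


111 = 01101111
52 = 00110100
7 = 00000111
41 = 00101001
Binary: 01101111.00110100.00000111.00101001


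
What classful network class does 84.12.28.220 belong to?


First octet: 84
Binary: 01010100
0xxxxxxx -> Class A (1-126)
Class A, default mask 255.0.0.0 (/8)


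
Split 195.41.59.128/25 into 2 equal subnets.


New prefix = 25 + 1 = 26
Each subnet has 64 addresses
  195.41.59.128/26
  195.41.59.192/26
Subnets: 195.41.59.128/26, 195.41.59.192/26


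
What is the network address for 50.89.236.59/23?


IP:   00110010.01011001.11101100.00111011
Mask: 11111111.11111111.11111110.00000000
AND operation:
Net:  00110010.01011001.11101100.00000000
Network: 50.89.236.0/23


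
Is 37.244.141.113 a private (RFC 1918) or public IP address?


RFC 1918 private ranges:
  10.0.0.0/8 (10.0.0.0 - 10.255.255.255)
  172.16.0.0/12 (172.16.0.0 - 172.31.255.255)
  192.168.0.0/16 (192.168.0.0 - 192.168.255.255)
Public (not in any RFC 1918 range)


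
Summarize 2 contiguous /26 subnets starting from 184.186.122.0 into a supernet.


Original prefix: /26
Number of subnets: 2 = 2^1
New prefix = 26 - 1 = 25
Supernet: 184.186.122.0/25


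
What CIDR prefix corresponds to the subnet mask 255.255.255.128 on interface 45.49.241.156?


Binary: 11111111.11111111.11111111.10000000
Count leading 1s
Prefix: /25


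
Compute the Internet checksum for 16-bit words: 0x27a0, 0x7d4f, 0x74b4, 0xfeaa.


Sum all words (with carry folding):
+ 0x27a0 = 0x27a0
+ 0x7d4f = 0xa4ef
+ 0x74b4 = 0x19a4
+ 0xfeaa = 0x184f
One's complement: ~0x184f
Checksum = 0xe7b0


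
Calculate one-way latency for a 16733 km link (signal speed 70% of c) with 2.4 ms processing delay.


Speed = 0.7 * 3e5 km/s = 210000 km/s
Propagation delay = 16733 / 210000 = 0.0797 s = 79.681 ms
Processing delay = 2.4 ms
Total one-way latency = 82.081 ms


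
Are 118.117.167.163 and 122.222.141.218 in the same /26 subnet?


Mask: 255.255.255.192
118.117.167.163 AND mask = 118.117.167.128
122.222.141.218 AND mask = 122.222.141.192
No, different subnets (118.117.167.128 vs 122.222.141.192)


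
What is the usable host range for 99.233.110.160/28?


Network: 99.233.110.160
Broadcast: 99.233.110.175
First usable = network + 1
Last usable = broadcast - 1
Range: 99.233.110.161 to 99.233.110.174


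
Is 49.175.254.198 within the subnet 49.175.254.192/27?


Subnet network: 49.175.254.192
Test IP AND mask: 49.175.254.192
Yes, 49.175.254.198 is in 49.175.254.192/27


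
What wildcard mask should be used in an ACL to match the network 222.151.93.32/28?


Subnet mask: 255.255.255.240
Wildcard = 255.255.255.255 - subnet mask
255 - 255 = 0
255 - 255 = 0
255 - 255 = 0
255 - 240 = 15
Wildcard: 0.0.0.15


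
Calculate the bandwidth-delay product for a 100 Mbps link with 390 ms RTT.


BDP = bandwidth * RTT
= 100 Mbps * 390 ms
= 100 * 1e6 * 390 / 1000 bits
= 39000000 bits
= 4875000 bytes
= 4760.7422 KB
BDP = 39000000 bits (4875000 bytes)


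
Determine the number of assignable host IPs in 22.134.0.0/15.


Host bits = 32 - 15 = 17
Total addresses = 2^17 = 131072
Usable = total - 2 (network and broadcast)
Usable hosts: 131070


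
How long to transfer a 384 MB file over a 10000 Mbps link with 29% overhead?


Effective throughput = 10000 * (1 - 29/100) = 7100 Mbps
File size in Mb = 384 * 8 = 3072 Mb
Time = 3072 / 7100
Time = 0.4327 seconds


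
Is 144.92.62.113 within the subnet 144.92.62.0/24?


Subnet network: 144.92.62.0
Test IP AND mask: 144.92.62.0
Yes, 144.92.62.113 is in 144.92.62.0/24


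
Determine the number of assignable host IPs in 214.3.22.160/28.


Host bits = 32 - 28 = 4
Total addresses = 2^4 = 16
Usable = total - 2 (network and broadcast)
Usable hosts: 14


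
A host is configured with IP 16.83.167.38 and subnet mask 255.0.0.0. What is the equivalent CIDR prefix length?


Binary: 11111111.00000000.00000000.00000000
Count leading 1s
Prefix: /8


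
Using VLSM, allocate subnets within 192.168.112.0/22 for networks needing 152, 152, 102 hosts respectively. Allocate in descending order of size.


152 hosts -> /24 (254 usable): 192.168.112.0/24
152 hosts -> /24 (254 usable): 192.168.113.0/24
102 hosts -> /25 (126 usable): 192.168.114.0/25
Allocation: 192.168.112.0/24 (152 hosts, 254 usable); 192.168.113.0/24 (152 hosts, 254 usable); 192.168.114.0/25 (102 hosts, 126 usable)


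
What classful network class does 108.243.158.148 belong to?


First octet: 108
Binary: 01101100
0xxxxxxx -> Class A (1-126)
Class A, default mask 255.0.0.0 (/8)


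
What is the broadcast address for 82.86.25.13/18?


Network: 82.86.0.0/18
Host bits = 14
Set all host bits to 1:
Broadcast: 82.86.63.255


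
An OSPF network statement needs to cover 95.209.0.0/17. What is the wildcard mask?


Subnet mask: 255.255.128.0
Wildcard = 255.255.255.255 - subnet mask
255 - 255 = 0
255 - 255 = 0
255 - 128 = 127
255 - 0 = 255
Wildcard: 0.0.127.255


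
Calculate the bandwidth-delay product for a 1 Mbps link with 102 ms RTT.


BDP = bandwidth * RTT
= 1 Mbps * 102 ms
= 1 * 1e6 * 102 / 1000 bits
= 102000 bits
= 12750 bytes
= 12.4512 KB
BDP = 102000 bits (12750 bytes)


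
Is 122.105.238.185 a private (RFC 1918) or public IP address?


RFC 1918 private ranges:
  10.0.0.0/8 (10.0.0.0 - 10.255.255.255)
  172.16.0.0/12 (172.16.0.0 - 172.31.255.255)
  192.168.0.0/16 (192.168.0.0 - 192.168.255.255)
Public (not in any RFC 1918 range)


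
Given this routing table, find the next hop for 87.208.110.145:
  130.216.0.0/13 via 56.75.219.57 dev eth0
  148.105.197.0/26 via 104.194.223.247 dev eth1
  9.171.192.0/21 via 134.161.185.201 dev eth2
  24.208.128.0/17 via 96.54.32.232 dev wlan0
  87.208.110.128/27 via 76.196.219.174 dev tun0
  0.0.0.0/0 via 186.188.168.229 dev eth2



Longest prefix match for 87.208.110.145:
  /13 130.216.0.0: no
  /26 148.105.197.0: no
  /21 9.171.192.0: no
  /17 24.208.128.0: no
  /27 87.208.110.128: MATCH
  /0 0.0.0.0: MATCH
Selected: next-hop 76.196.219.174 via tun0 (matched /27)


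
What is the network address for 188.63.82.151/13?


IP:   10111100.00111111.01010010.10010111
Mask: 11111111.11111000.00000000.00000000
AND operation:
Net:  10111100.00111000.00000000.00000000
Network: 188.56.0.0/13


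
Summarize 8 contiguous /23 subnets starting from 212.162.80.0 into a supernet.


Original prefix: /23
Number of subnets: 8 = 2^3
New prefix = 23 - 3 = 20
Supernet: 212.162.80.0/20


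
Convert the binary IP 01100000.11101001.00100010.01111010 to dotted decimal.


01100000 = 96
11101001 = 233
00100010 = 34
01111010 = 122
IP: 96.233.34.122


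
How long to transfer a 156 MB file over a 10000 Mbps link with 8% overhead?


Effective throughput = 10000 * (1 - 8/100) = 9200 Mbps
File size in Mb = 156 * 8 = 1248 Mb
Time = 1248 / 9200
Time = 0.1357 seconds


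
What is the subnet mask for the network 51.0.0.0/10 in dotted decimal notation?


/10 means 10 network bits, 22 host bits
Binary: 11111111110000000000000000000000
Mask: 255.192.0.0


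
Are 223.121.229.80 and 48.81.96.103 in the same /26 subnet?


Mask: 255.255.255.192
223.121.229.80 AND mask = 223.121.229.64
48.81.96.103 AND mask = 48.81.96.64
No, different subnets (223.121.229.64 vs 48.81.96.64)


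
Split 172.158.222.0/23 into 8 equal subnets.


New prefix = 23 + 3 = 26
Each subnet has 64 addresses
  172.158.222.0/26
  172.158.222.64/26
  172.158.222.128/26
  172.158.222.192/26
  172.158.223.0/26
  172.158.223.64/26
  172.158.223.128/26
  172.158.223.192/26
Subnets: 172.158.222.0/26, 172.158.222.64/26, 172.158.222.128/26, 172.158.222.192/26, 172.158.223.0/26, 172.158.223.64/26, 172.158.223.128/26, 172.158.223.192/26


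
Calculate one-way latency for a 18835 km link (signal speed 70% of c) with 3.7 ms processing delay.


Speed = 0.7 * 3e5 km/s = 210000 km/s
Propagation delay = 18835 / 210000 = 0.0897 s = 89.6905 ms
Processing delay = 3.7 ms
Total one-way latency = 93.3905 ms


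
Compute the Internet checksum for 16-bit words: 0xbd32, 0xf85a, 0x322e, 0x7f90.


Sum all words (with carry folding):
+ 0xbd32 = 0xbd32
+ 0xf85a = 0xb58d
+ 0x322e = 0xe7bb
+ 0x7f90 = 0x674c
One's complement: ~0x674c
Checksum = 0x98b3


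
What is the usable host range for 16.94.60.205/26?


Network: 16.94.60.192
Broadcast: 16.94.60.255
First usable = network + 1
Last usable = broadcast - 1
Range: 16.94.60.193 to 16.94.60.254


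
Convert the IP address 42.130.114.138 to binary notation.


42 = 00101010
130 = 10000010
114 = 01110010
138 = 10001010
Binary: 00101010.10000010.01110010.10001010


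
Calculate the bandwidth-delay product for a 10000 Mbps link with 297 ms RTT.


BDP = bandwidth * RTT
= 10000 Mbps * 297 ms
= 10000 * 1e6 * 297 / 1000 bits
= 2970000000 bits
= 371250000 bytes
= 362548.8281 KB
BDP = 2970000000 bits (371250000 bytes)


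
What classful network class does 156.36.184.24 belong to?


First octet: 156
Binary: 10011100
10xxxxxx -> Class B (128-191)
Class B, default mask 255.255.0.0 (/16)


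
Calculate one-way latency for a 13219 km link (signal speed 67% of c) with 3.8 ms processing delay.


Speed = 0.67 * 3e5 km/s = 201000 km/s
Propagation delay = 13219 / 201000 = 0.0658 s = 65.7662 ms
Processing delay = 3.8 ms
Total one-way latency = 69.5662 ms


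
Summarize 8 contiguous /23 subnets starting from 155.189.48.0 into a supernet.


Original prefix: /23
Number of subnets: 8 = 2^3
New prefix = 23 - 3 = 20
Supernet: 155.189.48.0/20


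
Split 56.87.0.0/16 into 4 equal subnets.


New prefix = 16 + 2 = 18
Each subnet has 16384 addresses
  56.87.0.0/18
  56.87.64.0/18
  56.87.128.0/18
  56.87.192.0/18
Subnets: 56.87.0.0/18, 56.87.64.0/18, 56.87.128.0/18, 56.87.192.0/18


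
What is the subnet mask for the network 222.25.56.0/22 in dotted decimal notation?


/22 means 22 network bits, 10 host bits
Binary: 11111111111111111111110000000000
Mask: 255.255.252.0


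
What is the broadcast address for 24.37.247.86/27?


Network: 24.37.247.64/27
Host bits = 5
Set all host bits to 1:
Broadcast: 24.37.247.95


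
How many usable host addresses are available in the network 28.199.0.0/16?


Host bits = 32 - 16 = 16
Total addresses = 2^16 = 65536
Usable = total - 2 (network and broadcast)
Usable hosts: 65534


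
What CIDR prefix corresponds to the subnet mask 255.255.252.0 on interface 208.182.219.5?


Binary: 11111111.11111111.11111100.00000000
Count leading 1s
Prefix: /22


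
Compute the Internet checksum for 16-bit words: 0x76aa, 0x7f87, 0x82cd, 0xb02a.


Sum all words (with carry folding):
+ 0x76aa = 0x76aa
+ 0x7f87 = 0xf631
+ 0x82cd = 0x78ff
+ 0xb02a = 0x292a
One's complement: ~0x292a
Checksum = 0xd6d5


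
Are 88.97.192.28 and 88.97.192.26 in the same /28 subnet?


Mask: 255.255.255.240
88.97.192.28 AND mask = 88.97.192.16
88.97.192.26 AND mask = 88.97.192.16
Yes, same subnet (88.97.192.16)


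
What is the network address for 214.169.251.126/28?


IP:   11010110.10101001.11111011.01111110
Mask: 11111111.11111111.11111111.11110000
AND operation:
Net:  11010110.10101001.11111011.01110000
Network: 214.169.251.112/28


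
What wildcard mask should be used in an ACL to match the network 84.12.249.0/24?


Subnet mask: 255.255.255.0
Wildcard = 255.255.255.255 - subnet mask
255 - 255 = 0
255 - 255 = 0
255 - 255 = 0
255 - 0 = 255
Wildcard: 0.0.0.255


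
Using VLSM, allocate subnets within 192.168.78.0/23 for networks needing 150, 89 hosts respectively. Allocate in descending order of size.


150 hosts -> /24 (254 usable): 192.168.78.0/24
89 hosts -> /25 (126 usable): 192.168.79.0/25
Allocation: 192.168.78.0/24 (150 hosts, 254 usable); 192.168.79.0/25 (89 hosts, 126 usable)


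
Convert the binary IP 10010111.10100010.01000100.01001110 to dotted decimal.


10010111 = 151
10100010 = 162
01000100 = 68
01001110 = 78
IP: 151.162.68.78


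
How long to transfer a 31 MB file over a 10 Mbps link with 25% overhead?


Effective throughput = 10 * (1 - 25/100) = 7.5 Mbps
File size in Mb = 31 * 8 = 248 Mb
Time = 248 / 7.5
Time = 33.0667 seconds


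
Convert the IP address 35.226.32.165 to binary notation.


35 = 00100011
226 = 11100010
32 = 00100000
165 = 10100101
Binary: 00100011.11100010.00100000.10100101


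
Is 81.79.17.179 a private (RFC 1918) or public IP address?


RFC 1918 private ranges:
  10.0.0.0/8 (10.0.0.0 - 10.255.255.255)
  172.16.0.0/12 (172.16.0.0 - 172.31.255.255)
  192.168.0.0/16 (192.168.0.0 - 192.168.255.255)
Public (not in any RFC 1918 range)


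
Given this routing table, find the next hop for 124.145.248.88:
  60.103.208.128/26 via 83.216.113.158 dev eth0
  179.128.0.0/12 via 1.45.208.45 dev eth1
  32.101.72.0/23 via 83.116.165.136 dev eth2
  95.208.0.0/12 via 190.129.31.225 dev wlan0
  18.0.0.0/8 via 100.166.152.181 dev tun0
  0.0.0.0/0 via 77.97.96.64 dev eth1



Longest prefix match for 124.145.248.88:
  /26 60.103.208.128: no
  /12 179.128.0.0: no
  /23 32.101.72.0: no
  /12 95.208.0.0: no
  /8 18.0.0.0: no
  /0 0.0.0.0: MATCH
Selected: next-hop 77.97.96.64 via eth1 (matched /0)


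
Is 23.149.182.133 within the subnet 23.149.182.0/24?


Subnet network: 23.149.182.0
Test IP AND mask: 23.149.182.0
Yes, 23.149.182.133 is in 23.149.182.0/24


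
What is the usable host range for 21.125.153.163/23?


Network: 21.125.152.0
Broadcast: 21.125.153.255
First usable = network + 1
Last usable = broadcast - 1
Range: 21.125.152.1 to 21.125.153.254


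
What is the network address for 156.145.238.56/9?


IP:   10011100.10010001.11101110.00111000
Mask: 11111111.10000000.00000000.00000000
AND operation:
Net:  10011100.10000000.00000000.00000000
Network: 156.128.0.0/9


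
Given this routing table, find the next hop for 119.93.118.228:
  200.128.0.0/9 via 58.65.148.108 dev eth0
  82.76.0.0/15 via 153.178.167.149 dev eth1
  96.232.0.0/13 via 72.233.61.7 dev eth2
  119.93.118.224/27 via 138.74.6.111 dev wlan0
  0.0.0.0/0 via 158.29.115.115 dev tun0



Longest prefix match for 119.93.118.228:
  /9 200.128.0.0: no
  /15 82.76.0.0: no
  /13 96.232.0.0: no
  /27 119.93.118.224: MATCH
  /0 0.0.0.0: MATCH
Selected: next-hop 138.74.6.111 via wlan0 (matched /27)


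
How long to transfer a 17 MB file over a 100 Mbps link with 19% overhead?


Effective throughput = 100 * (1 - 19/100) = 81 Mbps
File size in Mb = 17 * 8 = 136 Mb
Time = 136 / 81
Time = 1.679 seconds


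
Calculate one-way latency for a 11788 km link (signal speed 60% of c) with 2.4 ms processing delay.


Speed = 0.6 * 3e5 km/s = 180000 km/s
Propagation delay = 11788 / 180000 = 0.0655 s = 65.4889 ms
Processing delay = 2.4 ms
Total one-way latency = 67.8889 ms


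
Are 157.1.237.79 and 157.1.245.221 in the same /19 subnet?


Mask: 255.255.224.0
157.1.237.79 AND mask = 157.1.224.0
157.1.245.221 AND mask = 157.1.224.0
Yes, same subnet (157.1.224.0)


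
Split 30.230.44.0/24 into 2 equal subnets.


New prefix = 24 + 1 = 25
Each subnet has 128 addresses
  30.230.44.0/25
  30.230.44.128/25
Subnets: 30.230.44.0/25, 30.230.44.128/25


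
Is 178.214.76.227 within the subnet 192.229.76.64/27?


Subnet network: 192.229.76.64
Test IP AND mask: 178.214.76.224
No, 178.214.76.227 is not in 192.229.76.64/27


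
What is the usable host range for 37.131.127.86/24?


Network: 37.131.127.0
Broadcast: 37.131.127.255
First usable = network + 1
Last usable = broadcast - 1
Range: 37.131.127.1 to 37.131.127.254


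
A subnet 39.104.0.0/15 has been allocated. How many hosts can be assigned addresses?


Host bits = 32 - 15 = 17
Total addresses = 2^17 = 131072
Usable = total - 2 (network and broadcast)
Usable hosts: 131070


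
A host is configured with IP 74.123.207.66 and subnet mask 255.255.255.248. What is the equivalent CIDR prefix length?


Binary: 11111111.11111111.11111111.11111000
Count leading 1s
Prefix: /29


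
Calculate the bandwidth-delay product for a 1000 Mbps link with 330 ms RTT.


BDP = bandwidth * RTT
= 1000 Mbps * 330 ms
= 1000 * 1e6 * 330 / 1000 bits
= 330000000 bits
= 41250000 bytes
= 40283.2031 KB
BDP = 330000000 bits (41250000 bytes)


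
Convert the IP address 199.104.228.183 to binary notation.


199 = 11000111
104 = 01101000
228 = 11100100
183 = 10110111
Binary: 11000111.01101000.11100100.10110111


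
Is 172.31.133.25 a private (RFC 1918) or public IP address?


RFC 1918 private ranges:
  10.0.0.0/8 (10.0.0.0 - 10.255.255.255)
  172.16.0.0/12 (172.16.0.0 - 172.31.255.255)
  192.168.0.0/16 (192.168.0.0 - 192.168.255.255)
Private (in 172.16.0.0/12)


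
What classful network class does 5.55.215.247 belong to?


First octet: 5
Binary: 00000101
0xxxxxxx -> Class A (1-126)
Class A, default mask 255.0.0.0 (/8)


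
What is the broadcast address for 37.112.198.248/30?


Network: 37.112.198.248/30
Host bits = 2
Set all host bits to 1:
Broadcast: 37.112.198.251


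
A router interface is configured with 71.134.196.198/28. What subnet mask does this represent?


/28 means 28 network bits, 4 host bits
Binary: 11111111111111111111111111110000
Mask: 255.255.255.240


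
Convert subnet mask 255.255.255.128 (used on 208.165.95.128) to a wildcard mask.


Subnet mask: 255.255.255.128
Wildcard = 255.255.255.255 - subnet mask
255 - 255 = 0
255 - 255 = 0
255 - 255 = 0
255 - 128 = 127
Wildcard: 0.0.0.127


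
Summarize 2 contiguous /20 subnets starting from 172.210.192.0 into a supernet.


Original prefix: /20
Number of subnets: 2 = 2^1
New prefix = 20 - 1 = 19
Supernet: 172.210.192.0/19


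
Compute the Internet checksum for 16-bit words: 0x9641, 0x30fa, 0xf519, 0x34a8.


Sum all words (with carry folding):
+ 0x9641 = 0x9641
+ 0x30fa = 0xc73b
+ 0xf519 = 0xbc55
+ 0x34a8 = 0xf0fd
One's complement: ~0xf0fd
Checksum = 0x0f02


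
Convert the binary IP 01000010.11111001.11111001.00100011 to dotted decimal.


01000010 = 66
11111001 = 249
11111001 = 249
00100011 = 35
IP: 66.249.249.35


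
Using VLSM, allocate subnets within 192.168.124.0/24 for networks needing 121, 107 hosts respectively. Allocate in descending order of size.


121 hosts -> /25 (126 usable): 192.168.124.0/25
107 hosts -> /25 (126 usable): 192.168.124.128/25
Allocation: 192.168.124.0/25 (121 hosts, 126 usable); 192.168.124.128/25 (107 hosts, 126 usable)


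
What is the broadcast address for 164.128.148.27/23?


Network: 164.128.148.0/23
Host bits = 9
Set all host bits to 1:
Broadcast: 164.128.149.255


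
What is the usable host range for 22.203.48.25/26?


Network: 22.203.48.0
Broadcast: 22.203.48.63
First usable = network + 1
Last usable = broadcast - 1
Range: 22.203.48.1 to 22.203.48.62


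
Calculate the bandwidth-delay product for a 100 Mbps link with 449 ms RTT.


BDP = bandwidth * RTT
= 100 Mbps * 449 ms
= 100 * 1e6 * 449 / 1000 bits
= 44900000 bits
= 5612500 bytes
= 5480.957 KB
BDP = 44900000 bits (5612500 bytes)


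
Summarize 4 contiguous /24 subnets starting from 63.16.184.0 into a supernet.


Original prefix: /24
Number of subnets: 4 = 2^2
New prefix = 24 - 2 = 22
Supernet: 63.16.184.0/22


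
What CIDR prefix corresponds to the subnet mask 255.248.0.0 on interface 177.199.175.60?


Binary: 11111111.11111000.00000000.00000000
Count leading 1s
Prefix: /13


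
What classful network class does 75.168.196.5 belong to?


First octet: 75
Binary: 01001011
0xxxxxxx -> Class A (1-126)
Class A, default mask 255.0.0.0 (/8)


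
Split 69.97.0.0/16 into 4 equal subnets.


New prefix = 16 + 2 = 18
Each subnet has 16384 addresses
  69.97.0.0/18
  69.97.64.0/18
  69.97.128.0/18
  69.97.192.0/18
Subnets: 69.97.0.0/18, 69.97.64.0/18, 69.97.128.0/18, 69.97.192.0/18


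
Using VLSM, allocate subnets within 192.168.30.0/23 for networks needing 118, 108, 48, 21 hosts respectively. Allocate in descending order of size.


118 hosts -> /25 (126 usable): 192.168.30.0/25
108 hosts -> /25 (126 usable): 192.168.30.128/25
48 hosts -> /26 (62 usable): 192.168.31.0/26
21 hosts -> /27 (30 usable): 192.168.31.64/27
Allocation: 192.168.30.0/25 (118 hosts, 126 usable); 192.168.30.128/25 (108 hosts, 126 usable); 192.168.31.0/26 (48 hosts, 62 usable); 192.168.31.64/27 (21 hosts, 30 usable)


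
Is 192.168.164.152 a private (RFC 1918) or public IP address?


RFC 1918 private ranges:
  10.0.0.0/8 (10.0.0.0 - 10.255.255.255)
  172.16.0.0/12 (172.16.0.0 - 172.31.255.255)
  192.168.0.0/16 (192.168.0.0 - 192.168.255.255)
Private (in 192.168.0.0/16)


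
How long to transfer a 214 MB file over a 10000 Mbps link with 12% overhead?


Effective throughput = 10000 * (1 - 12/100) = 8800 Mbps
File size in Mb = 214 * 8 = 1712 Mb
Time = 1712 / 8800
Time = 0.1945 seconds


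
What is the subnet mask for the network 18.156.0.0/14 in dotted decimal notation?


/14 means 14 network bits, 18 host bits
Binary: 11111111111111000000000000000000
Mask: 255.252.0.0


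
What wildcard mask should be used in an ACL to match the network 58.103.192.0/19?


Subnet mask: 255.255.224.0
Wildcard = 255.255.255.255 - subnet mask
255 - 255 = 0
255 - 255 = 0
255 - 224 = 31
255 - 0 = 255
Wildcard: 0.0.31.255


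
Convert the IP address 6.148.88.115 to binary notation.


6 = 00000110
148 = 10010100
88 = 01011000
115 = 01110011
Binary: 00000110.10010100.01011000.01110011


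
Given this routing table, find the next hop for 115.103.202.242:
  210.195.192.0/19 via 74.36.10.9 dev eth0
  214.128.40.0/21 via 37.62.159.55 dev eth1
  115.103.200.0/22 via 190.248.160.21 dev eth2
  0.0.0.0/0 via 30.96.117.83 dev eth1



Longest prefix match for 115.103.202.242:
  /19 210.195.192.0: no
  /21 214.128.40.0: no
  /22 115.103.200.0: MATCH
  /0 0.0.0.0: MATCH
Selected: next-hop 190.248.160.21 via eth2 (matched /22)


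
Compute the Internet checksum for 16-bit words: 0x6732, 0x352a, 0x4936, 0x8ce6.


Sum all words (with carry folding):
+ 0x6732 = 0x6732
+ 0x352a = 0x9c5c
+ 0x4936 = 0xe592
+ 0x8ce6 = 0x7279
One's complement: ~0x7279
Checksum = 0x8d86


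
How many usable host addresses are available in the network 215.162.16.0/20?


Host bits = 32 - 20 = 12
Total addresses = 2^12 = 4096
Usable = total - 2 (network and broadcast)
Usable hosts: 4094


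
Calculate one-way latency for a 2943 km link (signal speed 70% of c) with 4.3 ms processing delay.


Speed = 0.7 * 3e5 km/s = 210000 km/s
Propagation delay = 2943 / 210000 = 0.014 s = 14.0143 ms
Processing delay = 4.3 ms
Total one-way latency = 18.3143 ms


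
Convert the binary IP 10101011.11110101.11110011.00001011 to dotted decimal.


10101011 = 171
11110101 = 245
11110011 = 243
00001011 = 11
IP: 171.245.243.11


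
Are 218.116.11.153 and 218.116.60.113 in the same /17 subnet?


Mask: 255.255.128.0
218.116.11.153 AND mask = 218.116.0.0
218.116.60.113 AND mask = 218.116.0.0
Yes, same subnet (218.116.0.0)


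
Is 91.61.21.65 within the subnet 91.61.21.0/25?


Subnet network: 91.61.21.0
Test IP AND mask: 91.61.21.0
Yes, 91.61.21.65 is in 91.61.21.0/25


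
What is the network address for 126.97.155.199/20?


IP:   01111110.01100001.10011011.11000111
Mask: 11111111.11111111.11110000.00000000
AND operation:
Net:  01111110.01100001.10010000.00000000
Network: 126.97.144.0/20


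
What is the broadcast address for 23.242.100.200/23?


Network: 23.242.100.0/23
Host bits = 9
Set all host bits to 1:
Broadcast: 23.242.101.255


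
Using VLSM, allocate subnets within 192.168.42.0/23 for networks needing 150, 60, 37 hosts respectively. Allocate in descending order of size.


150 hosts -> /24 (254 usable): 192.168.42.0/24
60 hosts -> /26 (62 usable): 192.168.43.0/26
37 hosts -> /26 (62 usable): 192.168.43.64/26
Allocation: 192.168.42.0/24 (150 hosts, 254 usable); 192.168.43.0/26 (60 hosts, 62 usable); 192.168.43.64/26 (37 hosts, 62 usable)


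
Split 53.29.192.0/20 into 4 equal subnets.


New prefix = 20 + 2 = 22
Each subnet has 1024 addresses
  53.29.192.0/22
  53.29.196.0/22
  53.29.200.0/22
  53.29.204.0/22
Subnets: 53.29.192.0/22, 53.29.196.0/22, 53.29.200.0/22, 53.29.204.0/22


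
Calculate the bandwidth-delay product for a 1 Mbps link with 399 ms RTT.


BDP = bandwidth * RTT
= 1 Mbps * 399 ms
= 1 * 1e6 * 399 / 1000 bits
= 399000 bits
= 49875 bytes
= 48.7061 KB
BDP = 399000 bits (49875 bytes)


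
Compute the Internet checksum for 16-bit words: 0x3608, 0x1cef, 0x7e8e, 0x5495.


Sum all words (with carry folding):
+ 0x3608 = 0x3608
+ 0x1cef = 0x52f7
+ 0x7e8e = 0xd185
+ 0x5495 = 0x261b
One's complement: ~0x261b
Checksum = 0xd9e4


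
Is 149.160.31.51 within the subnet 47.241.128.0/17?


Subnet network: 47.241.128.0
Test IP AND mask: 149.160.0.0
No, 149.160.31.51 is not in 47.241.128.0/17


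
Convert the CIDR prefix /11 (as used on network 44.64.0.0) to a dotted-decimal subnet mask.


/11 means 11 network bits, 21 host bits
Binary: 11111111111000000000000000000000
Mask: 255.224.0.0


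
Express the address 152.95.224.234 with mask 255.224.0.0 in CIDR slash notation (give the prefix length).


Binary: 11111111.11100000.00000000.00000000
Count leading 1s
Prefix: /11


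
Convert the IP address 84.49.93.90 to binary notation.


84 = 01010100
49 = 00110001
93 = 01011101
90 = 01011010
Binary: 01010100.00110001.01011101.01011010


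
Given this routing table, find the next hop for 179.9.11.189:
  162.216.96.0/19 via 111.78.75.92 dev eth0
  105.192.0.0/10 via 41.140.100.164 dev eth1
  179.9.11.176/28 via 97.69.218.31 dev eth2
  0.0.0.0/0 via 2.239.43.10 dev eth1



Longest prefix match for 179.9.11.189:
  /19 162.216.96.0: no
  /10 105.192.0.0: no
  /28 179.9.11.176: MATCH
  /0 0.0.0.0: MATCH
Selected: next-hop 97.69.218.31 via eth2 (matched /28)


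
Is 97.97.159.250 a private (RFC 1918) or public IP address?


RFC 1918 private ranges:
  10.0.0.0/8 (10.0.0.0 - 10.255.255.255)
  172.16.0.0/12 (172.16.0.0 - 172.31.255.255)
  192.168.0.0/16 (192.168.0.0 - 192.168.255.255)
Public (not in any RFC 1918 range)


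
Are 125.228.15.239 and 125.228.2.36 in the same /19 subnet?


Mask: 255.255.224.0
125.228.15.239 AND mask = 125.228.0.0
125.228.2.36 AND mask = 125.228.0.0
Yes, same subnet (125.228.0.0)


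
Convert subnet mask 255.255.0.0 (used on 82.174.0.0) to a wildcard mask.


Subnet mask: 255.255.0.0
Wildcard = 255.255.255.255 - subnet mask
255 - 255 = 0
255 - 255 = 0
255 - 0 = 255
255 - 0 = 255
Wildcard: 0.0.255.255


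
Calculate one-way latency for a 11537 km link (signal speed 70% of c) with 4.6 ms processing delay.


Speed = 0.7 * 3e5 km/s = 210000 km/s
Propagation delay = 11537 / 210000 = 0.0549 s = 54.9381 ms
Processing delay = 4.6 ms
Total one-way latency = 59.5381 ms


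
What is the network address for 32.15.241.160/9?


IP:   00100000.00001111.11110001.10100000
Mask: 11111111.10000000.00000000.00000000
AND operation:
Net:  00100000.00000000.00000000.00000000
Network: 32.0.0.0/9


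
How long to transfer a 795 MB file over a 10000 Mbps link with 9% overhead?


Effective throughput = 10000 * (1 - 9/100) = 9100 Mbps
File size in Mb = 795 * 8 = 6360 Mb
Time = 6360 / 9100
Time = 0.6989 seconds


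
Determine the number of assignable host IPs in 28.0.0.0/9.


Host bits = 32 - 9 = 23
Total addresses = 2^23 = 8388608
Usable = total - 2 (network and broadcast)
Usable hosts: 8388606


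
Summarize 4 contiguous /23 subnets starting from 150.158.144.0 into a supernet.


Original prefix: /23
Number of subnets: 4 = 2^2
New prefix = 23 - 2 = 21
Supernet: 150.158.144.0/21


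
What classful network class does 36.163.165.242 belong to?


First octet: 36
Binary: 00100100
0xxxxxxx -> Class A (1-126)
Class A, default mask 255.0.0.0 (/8)


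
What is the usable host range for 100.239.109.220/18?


Network: 100.239.64.0
Broadcast: 100.239.127.255
First usable = network + 1
Last usable = broadcast - 1
Range: 100.239.64.1 to 100.239.127.254


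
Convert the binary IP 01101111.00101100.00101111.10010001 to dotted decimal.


01101111 = 111
00101100 = 44
00101111 = 47
10010001 = 145
IP: 111.44.47.145


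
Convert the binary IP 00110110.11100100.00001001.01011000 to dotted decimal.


00110110 = 54
11100100 = 228
00001001 = 9
01011000 = 88
IP: 54.228.9.88


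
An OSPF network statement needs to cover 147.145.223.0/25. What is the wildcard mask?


Subnet mask: 255.255.255.128
Wildcard = 255.255.255.255 - subnet mask
255 - 255 = 0
255 - 255 = 0
255 - 255 = 0
255 - 128 = 127
Wildcard: 0.0.0.127


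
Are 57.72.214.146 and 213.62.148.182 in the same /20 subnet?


Mask: 255.255.240.0
57.72.214.146 AND mask = 57.72.208.0
213.62.148.182 AND mask = 213.62.144.0
No, different subnets (57.72.208.0 vs 213.62.144.0)


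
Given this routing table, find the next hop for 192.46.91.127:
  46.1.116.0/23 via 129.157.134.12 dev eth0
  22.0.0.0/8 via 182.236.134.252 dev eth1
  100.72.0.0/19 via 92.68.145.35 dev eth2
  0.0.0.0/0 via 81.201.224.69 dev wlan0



Longest prefix match for 192.46.91.127:
  /23 46.1.116.0: no
  /8 22.0.0.0: no
  /19 100.72.0.0: no
  /0 0.0.0.0: MATCH
Selected: next-hop 81.201.224.69 via wlan0 (matched /0)


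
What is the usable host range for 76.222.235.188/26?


Network: 76.222.235.128
Broadcast: 76.222.235.191
First usable = network + 1
Last usable = broadcast - 1
Range: 76.222.235.129 to 76.222.235.190


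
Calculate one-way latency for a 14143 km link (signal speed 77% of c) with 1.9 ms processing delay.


Speed = 0.77 * 3e5 km/s = 231000 km/s
Propagation delay = 14143 / 231000 = 0.0612 s = 61.2251 ms
Processing delay = 1.9 ms
Total one-way latency = 63.1251 ms


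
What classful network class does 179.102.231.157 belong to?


First octet: 179
Binary: 10110011
10xxxxxx -> Class B (128-191)
Class B, default mask 255.255.0.0 (/16)


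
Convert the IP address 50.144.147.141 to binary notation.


50 = 00110010
144 = 10010000
147 = 10010011
141 = 10001101
Binary: 00110010.10010000.10010011.10001101
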